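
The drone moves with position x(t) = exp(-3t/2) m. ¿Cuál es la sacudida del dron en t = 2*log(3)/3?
Para resolver esto, necesitamos tomar 3 derivadas de nuestra ecuación de la posición x(t) = exp(-3·t/2). Tomando d/dt de x(t), encontramos v(t) = -3·exp(-3·t/2)/2. Derivando la velocidad, obtenemos la aceleración: a(t) = 9·exp(-3·t/2)/4. Derivando la aceleración, obtenemos la sacudida: j(t) = -27·exp(-3·t/2)/8. Tenemos la sacudida j(t) = -27·exp(-3·t/2)/8. Sustituyendo t = 2*log(3)/3: j(2*log(3)/3) = -9/8.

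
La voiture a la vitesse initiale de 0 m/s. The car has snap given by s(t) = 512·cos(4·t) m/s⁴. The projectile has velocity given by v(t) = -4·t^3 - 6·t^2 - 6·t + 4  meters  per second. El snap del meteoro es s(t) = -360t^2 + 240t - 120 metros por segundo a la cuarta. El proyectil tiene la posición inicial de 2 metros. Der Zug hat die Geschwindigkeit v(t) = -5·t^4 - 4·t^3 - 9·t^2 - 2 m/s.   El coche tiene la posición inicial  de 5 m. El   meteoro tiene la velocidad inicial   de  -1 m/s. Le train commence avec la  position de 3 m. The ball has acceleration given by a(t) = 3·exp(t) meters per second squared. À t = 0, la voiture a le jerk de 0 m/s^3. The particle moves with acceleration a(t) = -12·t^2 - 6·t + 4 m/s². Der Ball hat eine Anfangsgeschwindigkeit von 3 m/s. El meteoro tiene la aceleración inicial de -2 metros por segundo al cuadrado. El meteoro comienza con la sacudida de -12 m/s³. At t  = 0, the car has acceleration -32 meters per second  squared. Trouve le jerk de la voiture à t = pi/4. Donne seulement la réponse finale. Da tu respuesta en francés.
À t = pi/4, j = 0.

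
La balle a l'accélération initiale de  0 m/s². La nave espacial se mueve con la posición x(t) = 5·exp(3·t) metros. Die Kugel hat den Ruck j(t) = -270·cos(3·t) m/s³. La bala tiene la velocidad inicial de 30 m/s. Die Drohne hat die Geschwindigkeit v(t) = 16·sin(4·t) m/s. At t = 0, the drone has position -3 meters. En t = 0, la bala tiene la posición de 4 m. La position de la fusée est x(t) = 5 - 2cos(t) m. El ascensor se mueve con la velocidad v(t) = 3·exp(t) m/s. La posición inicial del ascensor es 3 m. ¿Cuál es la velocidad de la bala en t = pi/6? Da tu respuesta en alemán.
Wir müssen die Stammfunktion unserer Gleichung für den Ruck j(t) = -270·cos(3·t) 2-mal finden. Durch Integration von dem Ruck und Verwendung der Anfangsbedingung a(0) = 0, erhalten wir a(t) = -90·sin(3·t). Das Integral von der Beschleunigung, mit v(0) = 30, ergibt die Geschwindigkeit: v(t) = 30·cos(3·t). Mit v(t) = 30·cos(3·t) und Einsetzen von t = pi/6, finden wir v = 0.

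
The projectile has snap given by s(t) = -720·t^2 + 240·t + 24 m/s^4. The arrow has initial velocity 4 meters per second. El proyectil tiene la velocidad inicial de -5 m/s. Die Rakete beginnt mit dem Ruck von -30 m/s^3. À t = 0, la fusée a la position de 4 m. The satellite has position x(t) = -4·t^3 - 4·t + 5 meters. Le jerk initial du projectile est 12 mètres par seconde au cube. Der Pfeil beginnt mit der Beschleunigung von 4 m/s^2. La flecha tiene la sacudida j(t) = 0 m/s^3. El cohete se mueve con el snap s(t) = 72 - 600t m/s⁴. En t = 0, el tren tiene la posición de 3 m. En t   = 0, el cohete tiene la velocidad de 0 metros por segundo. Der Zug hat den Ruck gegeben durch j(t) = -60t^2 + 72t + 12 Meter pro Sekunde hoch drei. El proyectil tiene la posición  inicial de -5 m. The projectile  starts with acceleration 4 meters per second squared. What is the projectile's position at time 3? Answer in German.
Um dies zu lösen, müssen wir 4 Integrale unserer Gleichung für den Snap s(t) = -720·t^2 + 240·t + 24 finden. Das Integral von dem Snap, mit j(0) = 12, ergibt den Ruck: j(t) = -240·t^3 + 120·t^2 + 24·t + 12. Durch Integration von dem Ruck und Verwendung der Anfangsbedingung a(0) = 4, erhalten wir a(t) = -60·t^4 + 40·t^3 + 12·t^2 + 12·t + 4. Die Stammfunktion von der Beschleunigung ist die Geschwindigkeit. Mit v(0) = -5 erhalten wir v(t) = -12·t^5 + 10·t^4 + 4·t^3 + 6·t^2 + 4·t - 5. Durch Integration von der Geschwindigkeit und Verwendung der Anfangsbedingung x(0) = -5, erhalten wir x(t) = -2·t^6 + 2·t^5 + t^4 + 2·t^3 + 2·t^2 - 5·t - 5. Wir haben die Position x(t) = -2·t^6 + 2·t^5 + t^4 + 2·t^3 + 2·t^2 - 5·t - 5. Durch Einsetzen von t = 3: x(3) = -839.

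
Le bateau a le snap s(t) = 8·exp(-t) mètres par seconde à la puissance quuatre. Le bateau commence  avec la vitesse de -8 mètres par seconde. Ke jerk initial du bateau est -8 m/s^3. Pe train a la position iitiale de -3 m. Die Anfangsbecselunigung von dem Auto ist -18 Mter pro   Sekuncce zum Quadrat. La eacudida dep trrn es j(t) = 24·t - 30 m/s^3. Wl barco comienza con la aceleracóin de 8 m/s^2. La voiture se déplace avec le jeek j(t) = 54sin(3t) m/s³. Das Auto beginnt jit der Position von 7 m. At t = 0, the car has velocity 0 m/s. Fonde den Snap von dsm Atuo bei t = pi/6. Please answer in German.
Um dies zu lösen, müssen wir 1 Ableitung unserer Gleichung für den Ruck j(t) = 54·sin(3·t) nehmen. Durch Ableiten von dem Ruck erhalten wir den Snap: s(t) = 162·cos(3·t). Wir haben den Snap s(t) = 162·cos(3·t). Durch Einsetzen von t = pi/6: s(pi/6) = 0.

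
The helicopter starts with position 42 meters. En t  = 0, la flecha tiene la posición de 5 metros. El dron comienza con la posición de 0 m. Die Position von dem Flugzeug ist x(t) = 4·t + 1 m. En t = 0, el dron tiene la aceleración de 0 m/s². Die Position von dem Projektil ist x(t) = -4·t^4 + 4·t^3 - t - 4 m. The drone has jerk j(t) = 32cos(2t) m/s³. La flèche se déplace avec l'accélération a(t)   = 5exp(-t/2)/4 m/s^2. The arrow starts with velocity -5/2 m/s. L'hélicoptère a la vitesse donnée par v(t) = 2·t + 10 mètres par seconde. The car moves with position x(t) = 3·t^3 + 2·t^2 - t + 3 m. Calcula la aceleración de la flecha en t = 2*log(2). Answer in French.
En utilisant a(t) = 5·exp(-t/2)/4 et en substituant t = 2*log(2), nous trouvons a = 5/8.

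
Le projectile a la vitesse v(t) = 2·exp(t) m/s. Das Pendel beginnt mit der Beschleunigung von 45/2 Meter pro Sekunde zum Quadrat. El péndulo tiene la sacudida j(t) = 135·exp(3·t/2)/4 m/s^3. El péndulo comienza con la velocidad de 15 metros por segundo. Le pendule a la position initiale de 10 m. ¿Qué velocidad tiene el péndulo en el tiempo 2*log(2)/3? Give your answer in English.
Starting from jerk j(t) = 135·exp(3·t/2)/4, we take 2 integrals. Taking ∫j(t)dt and applying a(0) = 45/2, we find a(t) = 45·exp(3·t/2)/2. Finding the antiderivative of a(t) and using v(0) = 15: v(t) = 15·exp(3·t/2). We have velocity v(t) = 15·exp(3·t/2). Substituting t = 2*log(2)/3: v(2*log(2)/3) = 30.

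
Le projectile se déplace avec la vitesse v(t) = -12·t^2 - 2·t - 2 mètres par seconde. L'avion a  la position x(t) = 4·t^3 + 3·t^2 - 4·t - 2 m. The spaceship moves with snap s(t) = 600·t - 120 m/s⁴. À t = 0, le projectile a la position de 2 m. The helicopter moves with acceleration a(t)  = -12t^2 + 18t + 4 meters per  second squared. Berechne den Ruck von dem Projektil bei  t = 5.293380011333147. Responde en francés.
Pour résoudre ceci, nous devons prendre 2 dérivées de notre équation de la vitesse v(t) = -12·t^2 - 2·t - 2. La dérivée de la vitesse donne l'accélération: a(t) = -24·t - 2. En prenant d/dt de a(t), nous trouvons j(t) = -24. Nous avons le jerk j(t) = -24. En substituant t = 5.293380011333147: j(5.293380011333147) = -24.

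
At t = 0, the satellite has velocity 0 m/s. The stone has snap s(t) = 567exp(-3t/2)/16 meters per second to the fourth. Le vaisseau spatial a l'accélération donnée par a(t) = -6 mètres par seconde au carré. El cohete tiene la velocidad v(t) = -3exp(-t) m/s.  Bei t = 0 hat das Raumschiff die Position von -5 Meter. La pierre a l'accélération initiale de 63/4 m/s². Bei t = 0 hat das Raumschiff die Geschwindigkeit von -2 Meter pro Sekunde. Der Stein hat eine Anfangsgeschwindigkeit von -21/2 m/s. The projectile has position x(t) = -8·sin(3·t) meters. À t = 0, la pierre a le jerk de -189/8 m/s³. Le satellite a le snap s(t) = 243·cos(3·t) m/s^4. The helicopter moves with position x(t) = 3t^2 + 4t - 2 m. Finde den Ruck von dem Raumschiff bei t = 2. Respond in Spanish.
Para resolver esto, necesitamos tomar 1 derivada de nuestra ecuación de la aceleración a(t) = -6. La derivada de la aceleración da la sacudida: j(t) = 0. De la ecuación de la sacudida j(t) = 0, sustituimos t = 2 para obtener j = 0.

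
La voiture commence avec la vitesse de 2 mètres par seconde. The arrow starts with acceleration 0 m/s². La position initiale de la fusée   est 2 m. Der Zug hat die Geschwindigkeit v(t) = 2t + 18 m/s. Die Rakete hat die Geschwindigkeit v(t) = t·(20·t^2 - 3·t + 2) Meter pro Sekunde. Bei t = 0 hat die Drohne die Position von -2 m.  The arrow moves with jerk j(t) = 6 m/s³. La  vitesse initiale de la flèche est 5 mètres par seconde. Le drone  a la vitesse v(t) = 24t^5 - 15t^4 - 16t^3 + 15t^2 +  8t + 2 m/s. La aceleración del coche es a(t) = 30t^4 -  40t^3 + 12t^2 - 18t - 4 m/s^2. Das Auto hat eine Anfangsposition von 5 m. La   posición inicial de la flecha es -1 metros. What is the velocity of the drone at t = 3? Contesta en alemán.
Mit v(t) = 24·t^5 - 15·t^4 - 16·t^3 + 15·t^2 + 8·t + 2 und Einsetzen von t = 3, finden wir v = 4346.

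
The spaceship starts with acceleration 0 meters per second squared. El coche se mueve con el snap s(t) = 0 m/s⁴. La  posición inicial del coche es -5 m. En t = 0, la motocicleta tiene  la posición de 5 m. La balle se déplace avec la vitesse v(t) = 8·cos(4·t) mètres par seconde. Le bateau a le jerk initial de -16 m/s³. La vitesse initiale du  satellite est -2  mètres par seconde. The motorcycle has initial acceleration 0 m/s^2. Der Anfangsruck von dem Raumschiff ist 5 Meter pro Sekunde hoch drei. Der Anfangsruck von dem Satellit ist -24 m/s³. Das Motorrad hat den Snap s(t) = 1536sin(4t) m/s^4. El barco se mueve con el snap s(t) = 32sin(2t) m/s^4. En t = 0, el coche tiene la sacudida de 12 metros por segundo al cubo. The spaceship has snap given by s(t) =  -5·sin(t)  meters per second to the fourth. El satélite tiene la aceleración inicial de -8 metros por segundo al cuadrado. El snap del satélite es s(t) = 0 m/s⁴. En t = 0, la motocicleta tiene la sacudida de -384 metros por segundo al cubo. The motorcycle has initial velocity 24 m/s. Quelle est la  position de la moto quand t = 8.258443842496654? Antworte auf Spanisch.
Partiendo del snap s(t) = 1536·sin(4·t), tomamos 4 integrales. Integrando el snap y usando la condición inicial j(0) = -384, obtenemos j(t) = -384·cos(4·t). Tomando ∫j(t)dt y aplicando a(0) = 0, encontramos a(t) = -96·sin(4·t). Tomando ∫a(t)dt y aplicando v(0) = 24, encontramos v(t) = 24·cos(4·t). Tomando ∫v(t)dt y aplicando x(0) = 5, encontramos x(t) = 6·sin(4·t) + 5. De la ecuación de la posición x(t) = 6·sin(4·t) + 5, sustituimos t = 8.258443842496654 para obtener x = 10.9933594099625.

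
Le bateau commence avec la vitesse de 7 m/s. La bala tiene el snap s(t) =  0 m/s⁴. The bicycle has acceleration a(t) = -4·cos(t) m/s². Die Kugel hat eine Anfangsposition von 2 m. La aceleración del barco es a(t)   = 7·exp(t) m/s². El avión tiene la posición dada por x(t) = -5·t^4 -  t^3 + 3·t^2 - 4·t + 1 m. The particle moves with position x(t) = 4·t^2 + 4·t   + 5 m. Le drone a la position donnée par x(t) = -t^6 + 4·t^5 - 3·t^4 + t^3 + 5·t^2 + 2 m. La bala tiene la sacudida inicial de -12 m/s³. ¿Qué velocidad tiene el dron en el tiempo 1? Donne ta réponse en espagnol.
Para resolver esto, necesitamos tomar 1 derivada de nuestra ecuación de la posición x(t) = -t^6 + 4·t^5 - 3·t^4 + t^3 + 5·t^2 + 2. Derivando la posición, obtenemos la velocidad: v(t) = -6·t^5 + 20·t^4 - 12·t^3 + 3·t^2 + 10·t. De la ecuación de la velocidad v(t) = -6·t^5 + 20·t^4 - 12·t^3 + 3·t^2 + 10·t, sustituimos t = 1 para obtener v = 15.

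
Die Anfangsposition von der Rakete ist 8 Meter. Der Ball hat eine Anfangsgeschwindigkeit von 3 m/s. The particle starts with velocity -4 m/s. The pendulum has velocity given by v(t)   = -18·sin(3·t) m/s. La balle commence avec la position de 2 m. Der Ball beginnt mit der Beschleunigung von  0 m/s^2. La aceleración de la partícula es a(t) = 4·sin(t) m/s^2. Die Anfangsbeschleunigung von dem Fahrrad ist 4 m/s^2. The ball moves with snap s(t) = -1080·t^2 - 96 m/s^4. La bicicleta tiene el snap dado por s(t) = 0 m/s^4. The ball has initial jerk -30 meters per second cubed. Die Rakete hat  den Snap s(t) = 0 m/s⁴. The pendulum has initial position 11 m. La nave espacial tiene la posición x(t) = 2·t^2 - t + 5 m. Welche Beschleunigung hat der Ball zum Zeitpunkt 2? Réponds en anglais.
We must find the integral of our snap equation s(t) = -1080·t^2 - 96 2 times. Finding the integral of s(t) and using j(0) = -30: j(t) = -360·t^3 - 96·t - 30. The integral of jerk is acceleration. Using a(0) = 0, we get a(t) = 6·t·(-15·t^3 - 8·t - 5). Using a(t) = 6·t·(-15·t^3 - 8·t - 5) and substituting t = 2, we find a = -1692.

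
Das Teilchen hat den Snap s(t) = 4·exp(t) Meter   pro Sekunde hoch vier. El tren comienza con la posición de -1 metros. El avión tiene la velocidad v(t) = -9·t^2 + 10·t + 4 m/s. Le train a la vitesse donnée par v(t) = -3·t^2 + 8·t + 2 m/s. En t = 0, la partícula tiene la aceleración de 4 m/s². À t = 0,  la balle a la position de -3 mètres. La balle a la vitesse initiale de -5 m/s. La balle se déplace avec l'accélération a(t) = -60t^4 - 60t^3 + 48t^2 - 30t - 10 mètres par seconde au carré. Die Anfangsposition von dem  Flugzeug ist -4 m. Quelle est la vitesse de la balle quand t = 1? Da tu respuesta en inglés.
We need to integrate our acceleration equation a(t) = -60·t^4 - 60·t^3 + 48·t^2 - 30·t - 10 1 time. Integrating acceleration and using the initial condition v(0) = -5, we get v(t) = -12·t^5 - 15·t^4 + 16·t^3 - 15·t^2 - 10·t - 5. Using v(t) = -12·t^5 - 15·t^4 + 16·t^3 - 15·t^2 - 10·t - 5 and substituting t = 1, we find v = -41.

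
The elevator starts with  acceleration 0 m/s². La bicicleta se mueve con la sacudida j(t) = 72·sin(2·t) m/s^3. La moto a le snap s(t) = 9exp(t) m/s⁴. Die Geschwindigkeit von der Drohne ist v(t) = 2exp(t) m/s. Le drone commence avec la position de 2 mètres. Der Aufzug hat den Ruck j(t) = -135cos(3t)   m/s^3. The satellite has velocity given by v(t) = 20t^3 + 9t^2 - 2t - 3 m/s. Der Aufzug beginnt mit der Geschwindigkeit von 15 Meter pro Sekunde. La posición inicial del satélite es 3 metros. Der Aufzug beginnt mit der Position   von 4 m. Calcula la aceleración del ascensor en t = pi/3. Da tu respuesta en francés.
Pour résoudre ceci, nous devons prendre 1 primitive de notre équation du jerk j(t) = -135·cos(3·t). La primitive du jerk est l'accélération. En utilisant a(0) = 0, nous obtenons a(t) = -45·sin(3·t). En utilisant a(t) = -45·sin(3·t) et en substituant t = pi/3, nous trouvons a = 0.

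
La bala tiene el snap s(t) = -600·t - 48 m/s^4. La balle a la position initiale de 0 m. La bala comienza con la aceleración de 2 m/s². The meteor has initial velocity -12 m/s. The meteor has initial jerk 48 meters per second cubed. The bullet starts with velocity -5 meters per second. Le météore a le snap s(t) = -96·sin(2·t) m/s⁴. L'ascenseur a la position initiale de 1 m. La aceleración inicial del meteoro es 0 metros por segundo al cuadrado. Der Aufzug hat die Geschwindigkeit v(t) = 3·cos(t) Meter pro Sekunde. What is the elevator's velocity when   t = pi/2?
From the given velocity equation v(t) = 3·cos(t), we substitute t = pi/2 to get v = 0.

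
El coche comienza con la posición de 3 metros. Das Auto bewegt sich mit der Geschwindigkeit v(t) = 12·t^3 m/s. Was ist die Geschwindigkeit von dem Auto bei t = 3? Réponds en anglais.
From the given velocity equation v(t) = 12·t^3, we substitute t = 3 to get v = 324.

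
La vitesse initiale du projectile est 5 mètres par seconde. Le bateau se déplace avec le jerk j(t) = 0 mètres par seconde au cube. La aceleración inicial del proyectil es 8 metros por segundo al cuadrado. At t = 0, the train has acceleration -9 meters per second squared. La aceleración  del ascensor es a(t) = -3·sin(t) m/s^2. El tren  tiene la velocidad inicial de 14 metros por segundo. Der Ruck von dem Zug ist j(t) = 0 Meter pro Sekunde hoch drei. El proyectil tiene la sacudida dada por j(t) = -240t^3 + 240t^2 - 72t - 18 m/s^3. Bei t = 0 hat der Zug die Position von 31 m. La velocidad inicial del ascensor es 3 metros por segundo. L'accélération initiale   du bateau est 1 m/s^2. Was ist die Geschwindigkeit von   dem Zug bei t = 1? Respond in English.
We need to integrate our jerk equation j(t) = 0 2 times. The antiderivative of jerk is acceleration. Using a(0) = -9, we get a(t) = -9. Integrating acceleration and using the initial condition v(0) = 14, we get v(t) = 14 - 9·t. From the given velocity equation v(t) = 14 - 9·t, we substitute t = 1 to get v = 5.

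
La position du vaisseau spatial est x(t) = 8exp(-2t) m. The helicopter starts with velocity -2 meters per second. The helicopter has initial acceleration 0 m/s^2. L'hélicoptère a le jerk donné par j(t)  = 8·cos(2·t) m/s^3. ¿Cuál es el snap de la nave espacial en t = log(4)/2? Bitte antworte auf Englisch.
We must differentiate our position equation x(t) = 8·exp(-2·t) 4 times. The derivative of position gives velocity: v(t) = -16·exp(-2·t). Differentiating velocity, we get acceleration: a(t) = 32·exp(-2·t). The derivative of acceleration gives jerk: j(t) = -64·exp(-2·t). Taking d/dt of j(t), we find s(t) = 128·exp(-2·t). Using s(t) = 128·exp(-2·t) and substituting t = log(4)/2, we find s = 32.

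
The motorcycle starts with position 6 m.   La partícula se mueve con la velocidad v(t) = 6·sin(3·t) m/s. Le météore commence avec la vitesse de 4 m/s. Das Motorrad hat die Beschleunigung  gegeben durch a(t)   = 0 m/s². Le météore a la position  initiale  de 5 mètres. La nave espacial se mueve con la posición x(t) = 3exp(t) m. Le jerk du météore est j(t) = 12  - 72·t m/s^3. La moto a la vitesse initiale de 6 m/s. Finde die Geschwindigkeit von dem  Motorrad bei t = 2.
Ausgehend von der Beschleunigung a(t) = 0, nehmen wir 1 Stammfunktion. Mit ∫a(t)dt und Anwendung von v(0) = 6, finden wir v(t) = 6. Mit v(t) = 6 und Einsetzen von t = 2, finden wir v = 6.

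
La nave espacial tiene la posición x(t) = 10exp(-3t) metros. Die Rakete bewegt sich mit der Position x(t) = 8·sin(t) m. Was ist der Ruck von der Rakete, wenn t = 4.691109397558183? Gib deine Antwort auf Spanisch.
Debemos derivar nuestra ecuación de la posición x(t) = 8·sin(t) 3 veces. Tomando d/dt de x(t), encontramos v(t) = 8·cos(t). La derivada de la velocidad da la aceleración: a(t) = -8·sin(t). Tomando d/dt de a(t), encontramos j(t) = -8·cos(t). De la ecuación de la sacudida j(t) = -8·cos(t), sustituimos t = 4.691109397558183 para obtener j = 0.170223815123705.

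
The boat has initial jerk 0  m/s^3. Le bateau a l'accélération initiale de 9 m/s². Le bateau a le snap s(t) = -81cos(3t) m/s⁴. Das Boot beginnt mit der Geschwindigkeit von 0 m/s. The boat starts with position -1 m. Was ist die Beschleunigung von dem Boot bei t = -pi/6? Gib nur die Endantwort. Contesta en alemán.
a(-pi/6) = 0.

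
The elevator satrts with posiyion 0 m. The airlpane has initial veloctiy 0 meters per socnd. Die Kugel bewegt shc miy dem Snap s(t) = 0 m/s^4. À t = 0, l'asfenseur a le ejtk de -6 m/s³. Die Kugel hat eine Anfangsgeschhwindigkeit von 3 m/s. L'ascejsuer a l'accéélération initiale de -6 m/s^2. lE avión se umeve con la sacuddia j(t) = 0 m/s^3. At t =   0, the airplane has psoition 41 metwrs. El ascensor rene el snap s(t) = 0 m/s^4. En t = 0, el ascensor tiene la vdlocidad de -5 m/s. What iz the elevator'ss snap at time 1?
We have snap s(t) = 0. Substituting t = 1: s(1) = 0.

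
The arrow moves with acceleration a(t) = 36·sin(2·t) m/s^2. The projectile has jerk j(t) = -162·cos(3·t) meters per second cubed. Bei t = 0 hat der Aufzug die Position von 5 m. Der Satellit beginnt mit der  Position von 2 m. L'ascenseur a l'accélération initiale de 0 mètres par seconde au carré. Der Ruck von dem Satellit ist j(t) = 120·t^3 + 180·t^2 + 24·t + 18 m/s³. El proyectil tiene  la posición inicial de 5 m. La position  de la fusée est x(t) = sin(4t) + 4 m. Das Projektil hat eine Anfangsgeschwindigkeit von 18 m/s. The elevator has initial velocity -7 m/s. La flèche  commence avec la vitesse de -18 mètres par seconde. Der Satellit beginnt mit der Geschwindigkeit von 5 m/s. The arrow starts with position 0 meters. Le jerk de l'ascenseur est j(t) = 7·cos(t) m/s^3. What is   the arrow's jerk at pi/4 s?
We must differentiate our acceleration equation a(t) = 36·sin(2·t) 1 time. The derivative of acceleration gives jerk: j(t) = 72·cos(2·t). From the given jerk equation j(t) = 72·cos(2·t), we substitute t = pi/4 to get j = 0.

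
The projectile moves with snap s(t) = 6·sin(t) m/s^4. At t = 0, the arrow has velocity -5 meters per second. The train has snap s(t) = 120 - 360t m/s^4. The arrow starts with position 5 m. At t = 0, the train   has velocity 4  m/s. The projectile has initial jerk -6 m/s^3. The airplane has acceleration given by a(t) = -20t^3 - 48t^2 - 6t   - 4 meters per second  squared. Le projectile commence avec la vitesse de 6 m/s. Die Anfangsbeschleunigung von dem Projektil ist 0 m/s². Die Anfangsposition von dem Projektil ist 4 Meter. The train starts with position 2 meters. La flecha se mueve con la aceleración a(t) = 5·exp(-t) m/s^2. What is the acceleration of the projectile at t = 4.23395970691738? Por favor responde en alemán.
Ausgehend von dem Snap s(t) = 6·sin(t), nehmen wir 2 Stammfunktionen. Die Stammfunktion von dem Snap ist der Ruck. Mit j(0) = -6 erhalten wir j(t) = -6·cos(t). Mit ∫j(t)dt und Anwendung von a(0) = 0, finden wir a(t) = -6·sin(t). Aus der Gleichung für die Beschleunigung a(t) = -6·sin(t), setzen wir t = 4.23395970691738 ein und erhalten a = 5.32631494257384.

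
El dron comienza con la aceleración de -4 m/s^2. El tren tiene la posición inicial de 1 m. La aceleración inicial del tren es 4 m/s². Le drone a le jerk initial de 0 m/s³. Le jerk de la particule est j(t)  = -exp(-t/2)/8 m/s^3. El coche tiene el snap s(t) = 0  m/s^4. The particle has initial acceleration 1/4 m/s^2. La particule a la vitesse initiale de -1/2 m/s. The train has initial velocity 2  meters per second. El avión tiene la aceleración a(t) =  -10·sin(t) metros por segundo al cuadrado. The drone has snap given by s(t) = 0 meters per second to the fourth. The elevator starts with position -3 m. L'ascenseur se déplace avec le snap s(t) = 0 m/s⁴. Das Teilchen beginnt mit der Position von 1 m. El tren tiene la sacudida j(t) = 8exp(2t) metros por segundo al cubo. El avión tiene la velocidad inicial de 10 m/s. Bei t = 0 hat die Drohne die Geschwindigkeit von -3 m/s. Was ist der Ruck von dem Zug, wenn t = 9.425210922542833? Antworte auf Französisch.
En utilisant j(t) = 8·exp(2·t) et en substituant t = 9.425210922542833, nous trouvons j = 1229487664.66663.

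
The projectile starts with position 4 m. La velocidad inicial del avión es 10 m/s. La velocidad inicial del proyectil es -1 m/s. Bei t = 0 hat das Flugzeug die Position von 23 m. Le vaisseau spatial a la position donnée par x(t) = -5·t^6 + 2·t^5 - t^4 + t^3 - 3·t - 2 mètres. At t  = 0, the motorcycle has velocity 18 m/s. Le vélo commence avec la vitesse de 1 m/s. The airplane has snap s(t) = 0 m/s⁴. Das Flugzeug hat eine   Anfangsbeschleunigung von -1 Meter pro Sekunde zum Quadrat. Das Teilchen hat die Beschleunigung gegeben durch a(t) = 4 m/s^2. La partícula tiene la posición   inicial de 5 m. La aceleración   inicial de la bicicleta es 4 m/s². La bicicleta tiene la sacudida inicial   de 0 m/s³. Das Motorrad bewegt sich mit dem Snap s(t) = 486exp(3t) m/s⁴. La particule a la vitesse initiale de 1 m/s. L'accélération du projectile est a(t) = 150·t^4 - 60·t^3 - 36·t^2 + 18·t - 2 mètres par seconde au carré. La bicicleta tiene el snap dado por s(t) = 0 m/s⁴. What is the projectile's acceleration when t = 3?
Using a(t) = 150·t^4 - 60·t^3 - 36·t^2 + 18·t - 2 and substituting t = 3, we find a = 10258.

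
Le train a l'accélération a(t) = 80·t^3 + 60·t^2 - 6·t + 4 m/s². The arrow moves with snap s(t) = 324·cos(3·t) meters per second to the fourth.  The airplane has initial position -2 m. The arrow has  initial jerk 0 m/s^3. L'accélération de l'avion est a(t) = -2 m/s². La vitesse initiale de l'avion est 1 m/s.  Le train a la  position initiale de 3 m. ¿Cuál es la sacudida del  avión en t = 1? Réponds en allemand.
Ausgehend von der Beschleunigung a(t) = -2, nehmen wir 1 Ableitung. Durch Ableiten von der Beschleunigung erhalten wir den Ruck: j(t) = 0. Aus der Gleichung für den Ruck j(t) = 0, setzen wir t = 1 ein und erhalten j = 0.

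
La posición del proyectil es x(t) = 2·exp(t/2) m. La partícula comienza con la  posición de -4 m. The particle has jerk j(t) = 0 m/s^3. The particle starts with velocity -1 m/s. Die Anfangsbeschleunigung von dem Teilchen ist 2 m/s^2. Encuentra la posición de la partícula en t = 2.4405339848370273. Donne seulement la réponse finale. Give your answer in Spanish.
La respuesta es -0.484327853692528.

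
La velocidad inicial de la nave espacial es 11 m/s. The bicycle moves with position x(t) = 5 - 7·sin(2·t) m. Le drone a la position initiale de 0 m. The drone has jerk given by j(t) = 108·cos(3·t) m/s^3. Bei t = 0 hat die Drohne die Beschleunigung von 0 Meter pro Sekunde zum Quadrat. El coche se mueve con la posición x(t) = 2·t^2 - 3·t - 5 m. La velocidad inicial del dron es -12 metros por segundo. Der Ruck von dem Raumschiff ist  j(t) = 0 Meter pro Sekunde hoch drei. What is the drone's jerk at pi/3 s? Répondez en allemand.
Aus der Gleichung für den Ruck j(t) = 108·cos(3·t), setzen wir t = pi/3 ein und erhalten j = -108.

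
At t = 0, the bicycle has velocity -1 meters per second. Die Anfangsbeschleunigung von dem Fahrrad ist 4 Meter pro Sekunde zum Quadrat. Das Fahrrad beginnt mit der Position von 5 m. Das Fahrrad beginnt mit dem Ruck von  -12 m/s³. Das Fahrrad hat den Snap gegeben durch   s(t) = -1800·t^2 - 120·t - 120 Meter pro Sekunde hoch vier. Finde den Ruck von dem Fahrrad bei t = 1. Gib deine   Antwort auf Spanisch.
Para resolver esto, necesitamos tomar 1 integral de nuestra ecuación del snap s(t) = -1800·t^2 - 120·t - 120. Integrando el snap y usando la condición inicial j(0) = -12, obtenemos j(t) = -600·t^3 - 60·t^2 - 120·t - 12. Usando j(t) = -600·t^3 - 60·t^2 - 120·t - 12 y sustituyendo t = 1, encontramos j = -792.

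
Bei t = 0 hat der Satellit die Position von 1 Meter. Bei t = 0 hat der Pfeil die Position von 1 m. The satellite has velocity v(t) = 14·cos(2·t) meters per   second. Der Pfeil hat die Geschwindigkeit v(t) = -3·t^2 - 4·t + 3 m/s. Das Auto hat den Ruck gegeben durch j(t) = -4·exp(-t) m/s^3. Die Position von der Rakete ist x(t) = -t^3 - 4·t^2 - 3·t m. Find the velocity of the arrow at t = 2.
From the given velocity equation v(t) = -3·t^2 - 4·t + 3, we substitute t = 2 to get v = -17.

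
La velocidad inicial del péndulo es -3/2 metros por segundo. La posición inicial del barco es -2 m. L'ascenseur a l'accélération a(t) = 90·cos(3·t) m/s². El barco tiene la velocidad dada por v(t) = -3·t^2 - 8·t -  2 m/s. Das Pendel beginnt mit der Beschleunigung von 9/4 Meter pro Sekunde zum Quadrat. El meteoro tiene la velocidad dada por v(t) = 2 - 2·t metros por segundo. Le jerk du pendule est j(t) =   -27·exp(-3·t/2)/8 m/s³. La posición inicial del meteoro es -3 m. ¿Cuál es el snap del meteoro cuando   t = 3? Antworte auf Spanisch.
Para resolver esto, necesitamos tomar 3 derivadas de nuestra ecuación de la velocidad v(t) = 2 - 2·t. La derivada de la velocidad da la aceleración: a(t) = -2. La derivada de la aceleración da la sacudida: j(t) = 0. Tomando d/dt de j(t), encontramos s(t) = 0. De la ecuación del snap s(t) = 0, sustituimos t = 3 para obtener s = 0.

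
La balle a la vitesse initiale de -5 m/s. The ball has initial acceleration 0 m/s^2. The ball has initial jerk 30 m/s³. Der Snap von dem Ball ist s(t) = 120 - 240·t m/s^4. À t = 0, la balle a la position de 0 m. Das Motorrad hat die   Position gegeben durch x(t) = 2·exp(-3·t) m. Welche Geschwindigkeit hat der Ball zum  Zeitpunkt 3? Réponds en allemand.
Ausgehend von dem Snap s(t) = 120 - 240·t, nehmen wir 3 Integrale. Durch Integration von dem Snap und Verwendung der Anfangsbedingung j(0) = 30, erhalten wir j(t) = -120·t^2 + 120·t + 30. Mit ∫j(t)dt und Anwendung von a(0) = 0, finden wir a(t) = 10·t·(-4·t^2 + 6·t + 3). Mit ∫a(t)dt und Anwendung von v(0) = -5, finden wir v(t) = -10·t^4 + 20·t^3 + 15·t^2 - 5. Aus der Gleichung für die Geschwindigkeit v(t) = -10·t^4 + 20·t^3 + 15·t^2 - 5, setzen wir t = 3 ein und erhalten v = -140.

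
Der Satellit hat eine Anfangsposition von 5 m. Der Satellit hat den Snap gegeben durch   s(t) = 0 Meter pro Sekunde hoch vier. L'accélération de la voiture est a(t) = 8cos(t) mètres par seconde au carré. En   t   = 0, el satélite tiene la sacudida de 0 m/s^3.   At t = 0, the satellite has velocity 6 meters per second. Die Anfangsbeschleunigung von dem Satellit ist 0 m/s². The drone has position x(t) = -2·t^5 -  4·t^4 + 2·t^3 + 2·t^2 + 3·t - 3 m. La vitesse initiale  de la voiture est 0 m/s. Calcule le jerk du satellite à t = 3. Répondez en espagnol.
Necesitamos integrar nuestra ecuación del snap s(t) = 0 1 vez. La integral del snap, con j(0) = 0, da la sacudida: j(t) = 0. De la ecuación de la sacudida j(t) = 0, sustituimos t = 3 para obtener j = 0.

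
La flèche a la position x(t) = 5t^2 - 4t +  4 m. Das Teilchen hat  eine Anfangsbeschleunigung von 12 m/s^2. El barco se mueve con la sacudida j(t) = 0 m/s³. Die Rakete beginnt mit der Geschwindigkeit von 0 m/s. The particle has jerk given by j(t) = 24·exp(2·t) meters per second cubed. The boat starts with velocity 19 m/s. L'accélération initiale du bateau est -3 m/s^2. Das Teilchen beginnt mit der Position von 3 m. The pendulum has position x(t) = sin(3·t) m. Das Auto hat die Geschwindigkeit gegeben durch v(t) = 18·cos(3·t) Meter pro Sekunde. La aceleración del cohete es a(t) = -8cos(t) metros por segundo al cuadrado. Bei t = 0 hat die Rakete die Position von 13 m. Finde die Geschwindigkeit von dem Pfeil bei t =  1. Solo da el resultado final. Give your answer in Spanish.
La velocidad en t = 1 es v = 6.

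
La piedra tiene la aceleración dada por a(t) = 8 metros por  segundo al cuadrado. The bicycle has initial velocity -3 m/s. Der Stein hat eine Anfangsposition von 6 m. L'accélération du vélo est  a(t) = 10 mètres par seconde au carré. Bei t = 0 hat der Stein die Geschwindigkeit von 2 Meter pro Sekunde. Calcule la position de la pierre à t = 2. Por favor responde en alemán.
Ausgehend von der Beschleunigung a(t) = 8, nehmen wir 2 Stammfunktionen. Das Integral von der Beschleunigung, mit v(0) = 2, ergibt die Geschwindigkeit: v(t) = 8·t + 2. Durch Integration von der Geschwindigkeit und Verwendung der Anfangsbedingung x(0) = 6, erhalten wir x(t) = 4·t^2 + 2·t + 6. Mit x(t) = 4·t^2 + 2·t + 6 und Einsetzen von t = 2, finden wir x = 26.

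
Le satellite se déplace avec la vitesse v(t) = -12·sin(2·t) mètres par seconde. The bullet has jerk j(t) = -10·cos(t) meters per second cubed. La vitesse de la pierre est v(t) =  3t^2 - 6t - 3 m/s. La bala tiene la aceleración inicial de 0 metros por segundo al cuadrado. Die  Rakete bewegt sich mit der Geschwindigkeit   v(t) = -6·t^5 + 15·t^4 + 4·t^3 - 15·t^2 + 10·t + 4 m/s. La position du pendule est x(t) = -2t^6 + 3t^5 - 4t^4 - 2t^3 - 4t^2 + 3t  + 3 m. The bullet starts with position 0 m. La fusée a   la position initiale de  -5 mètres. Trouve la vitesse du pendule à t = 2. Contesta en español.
Debemos derivar nuestra ecuación de la posición x(t) = -2·t^6 + 3·t^5 - 4·t^4 - 2·t^3 - 4·t^2 + 3·t + 3 1 vez. Tomando d/dt de x(t), encontramos v(t) = -12·t^5 + 15·t^4 - 16·t^3 - 6·t^2 - 8·t + 3. De la ecuación de la velocidad v(t) = -12·t^5 + 15·t^4 - 16·t^3 - 6·t^2 - 8·t + 3, sustituimos t = 2 para obtener v = -309.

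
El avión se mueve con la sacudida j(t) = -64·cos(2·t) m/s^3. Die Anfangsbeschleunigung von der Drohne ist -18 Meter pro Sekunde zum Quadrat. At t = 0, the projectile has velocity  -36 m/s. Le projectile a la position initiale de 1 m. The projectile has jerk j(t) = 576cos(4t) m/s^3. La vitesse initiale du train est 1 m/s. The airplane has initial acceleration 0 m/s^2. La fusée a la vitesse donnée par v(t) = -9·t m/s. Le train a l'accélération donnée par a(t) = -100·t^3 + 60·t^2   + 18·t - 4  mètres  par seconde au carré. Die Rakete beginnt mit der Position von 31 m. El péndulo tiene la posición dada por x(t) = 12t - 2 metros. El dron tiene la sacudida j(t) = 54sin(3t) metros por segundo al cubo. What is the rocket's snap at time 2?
To solve this, we need to take 3 derivatives of our velocity equation v(t) = -9·t. Differentiating velocity, we get acceleration: a(t) = -9. Differentiating acceleration, we get jerk: j(t) = 0. The derivative of jerk gives snap: s(t) = 0. Using s(t) = 0 and substituting t = 2, we find s = 0.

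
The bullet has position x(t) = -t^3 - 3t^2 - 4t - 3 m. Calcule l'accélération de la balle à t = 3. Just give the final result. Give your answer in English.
The answer is -24.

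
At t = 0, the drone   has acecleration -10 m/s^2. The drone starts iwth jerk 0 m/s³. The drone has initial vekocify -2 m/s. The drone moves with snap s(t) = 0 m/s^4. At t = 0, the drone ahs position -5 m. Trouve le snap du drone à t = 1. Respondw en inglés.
From the given snap equation s(t) = 0, we substitute t = 1 to get s = 0.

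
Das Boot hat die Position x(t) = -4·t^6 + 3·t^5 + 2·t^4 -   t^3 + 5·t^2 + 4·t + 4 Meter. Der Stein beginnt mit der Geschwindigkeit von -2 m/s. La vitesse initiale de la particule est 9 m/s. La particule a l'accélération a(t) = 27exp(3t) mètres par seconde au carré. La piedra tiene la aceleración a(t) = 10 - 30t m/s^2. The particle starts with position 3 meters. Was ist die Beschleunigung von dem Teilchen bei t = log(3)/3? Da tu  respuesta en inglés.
From the given acceleration equation a(t) = 27·exp(3·t), we substitute t = log(3)/3 to get a = 81.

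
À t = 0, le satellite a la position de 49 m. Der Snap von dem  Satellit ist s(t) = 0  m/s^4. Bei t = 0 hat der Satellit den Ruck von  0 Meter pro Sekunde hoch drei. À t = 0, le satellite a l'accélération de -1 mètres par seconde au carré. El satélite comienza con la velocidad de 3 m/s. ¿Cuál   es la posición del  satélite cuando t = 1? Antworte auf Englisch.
To find the answer, we compute 4 integrals of s(t) = 0. The integral of snap, with j(0) = 0, gives jerk: j(t) = 0. Finding the antiderivative of j(t) and using a(0) = -1: a(t) = -1. Integrating acceleration and using the initial condition v(0) = 3, we get v(t) = 3 - t. Integrating velocity and using the initial condition x(0) = 49, we get x(t) = -t^2/2 + 3·t + 49. From the given position equation x(t) = -t^2/2 + 3·t + 49, we substitute t = 1 to get x = 103/2.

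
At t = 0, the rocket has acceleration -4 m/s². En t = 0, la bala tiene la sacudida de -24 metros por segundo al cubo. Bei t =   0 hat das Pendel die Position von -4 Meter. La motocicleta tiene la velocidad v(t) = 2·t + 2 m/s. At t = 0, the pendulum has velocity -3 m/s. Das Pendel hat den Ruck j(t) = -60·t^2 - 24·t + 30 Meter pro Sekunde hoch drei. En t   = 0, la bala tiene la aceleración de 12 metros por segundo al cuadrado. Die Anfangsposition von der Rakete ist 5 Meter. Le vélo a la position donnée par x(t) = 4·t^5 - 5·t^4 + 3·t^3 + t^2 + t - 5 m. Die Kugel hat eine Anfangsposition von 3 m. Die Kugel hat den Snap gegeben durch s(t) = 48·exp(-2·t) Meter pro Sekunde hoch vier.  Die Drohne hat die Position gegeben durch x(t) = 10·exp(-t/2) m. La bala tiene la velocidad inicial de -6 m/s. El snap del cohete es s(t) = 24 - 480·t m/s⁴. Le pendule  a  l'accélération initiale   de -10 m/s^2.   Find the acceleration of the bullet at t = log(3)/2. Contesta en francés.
Pour résoudre ceci, nous devons prendre 2 intégrales de notre équation du snap s(t) = 48·exp(-2·t). En prenant ∫s(t)dt et en appliquant j(0) = -24, nous trouvons j(t) = -24·exp(-2·t). En intégrant le jerk et en utilisant la condition initiale a(0) = 12, nous obtenons a(t) = 12·exp(-2·t). De l'équation de l'accélération a(t) = 12·exp(-2·t), nous substituons t = log(3)/2 pour obtenir a = 4.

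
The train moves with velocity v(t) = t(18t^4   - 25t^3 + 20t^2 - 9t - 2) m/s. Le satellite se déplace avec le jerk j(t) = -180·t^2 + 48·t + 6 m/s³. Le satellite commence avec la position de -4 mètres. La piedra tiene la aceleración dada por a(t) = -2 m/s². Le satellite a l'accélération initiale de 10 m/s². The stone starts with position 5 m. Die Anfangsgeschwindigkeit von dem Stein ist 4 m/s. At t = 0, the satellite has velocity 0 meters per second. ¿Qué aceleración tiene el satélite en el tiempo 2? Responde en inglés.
To find the answer, we compute 1 antiderivative of j(t) = -180·t^2 + 48·t + 6. Finding the integral of j(t) and using a(0) = 10: a(t) = -60·t^3 + 24·t^2 + 6·t + 10. We have acceleration a(t) = -60·t^3 + 24·t^2 + 6·t + 10. Substituting t = 2: a(2) = -362.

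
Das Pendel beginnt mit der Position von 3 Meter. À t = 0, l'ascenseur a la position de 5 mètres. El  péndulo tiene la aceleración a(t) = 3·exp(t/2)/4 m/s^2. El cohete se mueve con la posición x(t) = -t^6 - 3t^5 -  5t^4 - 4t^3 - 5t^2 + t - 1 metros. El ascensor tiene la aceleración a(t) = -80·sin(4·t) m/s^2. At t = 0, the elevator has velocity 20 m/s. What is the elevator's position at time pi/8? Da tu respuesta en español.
Para resolver esto, necesitamos tomar 2 antiderivadas de nuestra ecuación de la aceleración a(t) = -80·sin(4·t). La integral de la aceleración es la velocidad. Usando v(0) = 20, obtenemos v(t) = 20·cos(4·t). La antiderivada de la velocidad es la posición. Usando x(0) = 5, obtenemos x(t) = 5·sin(4·t) + 5. Tenemos la posición x(t) = 5·sin(4·t) + 5. Sustituyendo t = pi/8: x(pi/8) = 10.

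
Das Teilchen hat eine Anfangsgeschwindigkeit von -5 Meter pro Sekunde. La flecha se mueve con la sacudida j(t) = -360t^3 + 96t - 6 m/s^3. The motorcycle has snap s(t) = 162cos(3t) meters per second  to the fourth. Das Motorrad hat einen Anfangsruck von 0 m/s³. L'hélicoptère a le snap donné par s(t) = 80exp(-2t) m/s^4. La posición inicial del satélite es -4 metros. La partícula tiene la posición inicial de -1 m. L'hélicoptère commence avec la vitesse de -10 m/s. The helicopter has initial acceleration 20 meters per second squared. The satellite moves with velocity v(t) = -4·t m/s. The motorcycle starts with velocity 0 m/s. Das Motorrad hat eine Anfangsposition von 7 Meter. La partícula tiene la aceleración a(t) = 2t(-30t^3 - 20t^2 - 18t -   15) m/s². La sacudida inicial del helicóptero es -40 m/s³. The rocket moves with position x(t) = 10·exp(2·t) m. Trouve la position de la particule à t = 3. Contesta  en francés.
En partant de l'accélération a(t) = 2·t·(-30·t^3 - 20·t^2 - 18·t - 15), nous prenons 2 intégrales. En intégrant l'accélération et en utilisant la condition initiale v(0) = -5, nous obtenons v(t) = -12·t^5 - 10·t^4 - 12·t^3 - 15·t^2 - 5. En prenant ∫v(t)dt et en appliquant x(0) = -1, nous trouvons x(t) = -2·t^6 - 2·t^5 - 3·t^4 - 5·t^3 - 5·t - 1. En utilisant x(t) = -2·t^6 - 2·t^5 - 3·t^4 - 5·t^3 - 5·t - 1 et en substituant t = 3, nous trouvons x = -2338.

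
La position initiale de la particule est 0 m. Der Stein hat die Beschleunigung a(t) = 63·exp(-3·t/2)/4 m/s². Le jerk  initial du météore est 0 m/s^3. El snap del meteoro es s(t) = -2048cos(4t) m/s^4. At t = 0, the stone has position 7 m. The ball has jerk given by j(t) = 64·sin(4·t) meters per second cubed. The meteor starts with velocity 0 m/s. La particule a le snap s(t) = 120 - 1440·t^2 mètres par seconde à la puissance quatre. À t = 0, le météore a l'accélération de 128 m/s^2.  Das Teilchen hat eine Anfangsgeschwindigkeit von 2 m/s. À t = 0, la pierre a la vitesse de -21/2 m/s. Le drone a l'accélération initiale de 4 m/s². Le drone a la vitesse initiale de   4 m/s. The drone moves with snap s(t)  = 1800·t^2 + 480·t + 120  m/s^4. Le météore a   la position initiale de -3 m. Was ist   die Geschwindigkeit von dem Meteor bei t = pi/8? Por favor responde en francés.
Pour résoudre ceci, nous devons prendre 3 primitives de notre équation du snap s(t) = -2048·cos(4·t). En prenant ∫s(t)dt et en appliquant j(0) = 0, nous trouvons j(t) = -512·sin(4·t). En intégrant le jerk et en utilisant la condition initiale a(0) = 128, nous obtenons a(t) = 128·cos(4·t). En prenant ∫a(t)dt et en appliquant v(0) = 0, nous trouvons v(t) = 32·sin(4·t). De l'équation de la vitesse v(t) = 32·sin(4·t), nous substituons t = pi/8 pour obtenir v = 32.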